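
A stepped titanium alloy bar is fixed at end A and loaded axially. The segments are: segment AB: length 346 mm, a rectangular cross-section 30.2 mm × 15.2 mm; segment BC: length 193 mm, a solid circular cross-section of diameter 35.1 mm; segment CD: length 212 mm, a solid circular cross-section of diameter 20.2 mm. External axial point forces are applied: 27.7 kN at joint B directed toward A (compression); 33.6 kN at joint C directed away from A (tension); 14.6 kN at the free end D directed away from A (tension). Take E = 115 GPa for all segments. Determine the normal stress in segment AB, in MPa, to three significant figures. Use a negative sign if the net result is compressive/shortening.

44.7 MPa

Internal axial forces (sectioning from the free end, tension +): N_CD = 14.6 kN, N_BC = 48.2 kN, N_AB = 20.5 kN.
A_AB = 459 mm².
σ_AB = N_AB/A_AB = 20500/459 = 44.66 MPa.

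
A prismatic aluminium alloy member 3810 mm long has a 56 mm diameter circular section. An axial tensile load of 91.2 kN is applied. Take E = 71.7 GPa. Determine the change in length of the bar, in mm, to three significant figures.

1.97 mm

A = 2463 mm².
δ_mech = NL/(AE) = 91200·3810/(2463·71700) = 1.968 mm.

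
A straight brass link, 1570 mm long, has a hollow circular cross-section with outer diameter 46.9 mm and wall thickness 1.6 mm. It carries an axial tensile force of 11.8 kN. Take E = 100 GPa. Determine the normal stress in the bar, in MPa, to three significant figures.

51.8 MPa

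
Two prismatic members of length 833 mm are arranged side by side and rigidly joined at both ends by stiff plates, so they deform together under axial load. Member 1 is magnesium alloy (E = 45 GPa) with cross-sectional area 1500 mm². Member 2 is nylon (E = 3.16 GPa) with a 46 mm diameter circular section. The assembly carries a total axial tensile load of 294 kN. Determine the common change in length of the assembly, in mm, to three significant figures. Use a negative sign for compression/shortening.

3.37 mm

A_2 = 1662 mm².
Equal strain + equilibrium ⇒ each member carries load in proportion to AE: A₁E₁ = 67500000 N, A₂E₂ = 5252000 N, ΣAE = 72750000 N.
δ = PL/ΣAE = 294000·833/72750000 = 3.366 mm.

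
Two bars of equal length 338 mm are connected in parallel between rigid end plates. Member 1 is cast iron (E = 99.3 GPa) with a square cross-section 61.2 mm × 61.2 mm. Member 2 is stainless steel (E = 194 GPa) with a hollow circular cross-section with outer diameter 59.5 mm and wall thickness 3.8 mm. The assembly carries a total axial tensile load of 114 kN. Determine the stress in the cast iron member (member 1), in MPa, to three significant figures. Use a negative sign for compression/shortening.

A_1 = 3745 mm².
A_2 = 664.9 mm².
Equal strain + equilibrium ⇒ each member carries load in proportion to AE: A₁E₁ = 371900000 N, A₂E₂ = 129000000 N, ΣAE = 500900000 N.
σ₁ = P·E₁/ΣAE = 114000·99300/500900000 = 22.6 MPa.

22.6 MPa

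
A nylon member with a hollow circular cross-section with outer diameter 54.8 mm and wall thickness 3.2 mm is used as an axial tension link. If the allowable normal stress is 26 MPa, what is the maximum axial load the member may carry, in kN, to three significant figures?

13.5 kN

A = 518.7 mm².
P_max = σ_allow · A = 26 · 518.7 = 13490 N = 13.49 kN.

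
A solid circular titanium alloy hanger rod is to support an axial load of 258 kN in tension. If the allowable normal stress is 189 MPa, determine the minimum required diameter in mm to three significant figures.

41.7 mm

Required area A ≥ P/σ_allow = 258000/189 = 1365 mm².
For a solid circular section, d ≥ √(4A/π) = 41.69 mm.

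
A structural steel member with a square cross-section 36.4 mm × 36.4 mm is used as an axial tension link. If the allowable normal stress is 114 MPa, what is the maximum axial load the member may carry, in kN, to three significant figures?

151 kN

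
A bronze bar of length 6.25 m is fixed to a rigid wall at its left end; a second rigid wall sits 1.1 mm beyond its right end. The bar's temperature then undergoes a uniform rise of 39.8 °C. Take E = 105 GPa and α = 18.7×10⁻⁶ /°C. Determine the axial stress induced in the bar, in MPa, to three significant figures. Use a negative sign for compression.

-59.7 MPa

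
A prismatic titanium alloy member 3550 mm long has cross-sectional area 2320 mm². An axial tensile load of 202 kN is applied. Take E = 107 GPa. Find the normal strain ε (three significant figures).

8.14e-04

σ = N/A = 87.07 MPa; ε = σ/E = 87.07/107000 = 8.137e-04.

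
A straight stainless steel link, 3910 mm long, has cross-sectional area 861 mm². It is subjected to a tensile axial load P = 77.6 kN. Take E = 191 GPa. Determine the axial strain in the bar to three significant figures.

σ = N/A = 90.13 MPa; ε = σ/E = 90.13/191000 = 4.719e-04.

4.72e-04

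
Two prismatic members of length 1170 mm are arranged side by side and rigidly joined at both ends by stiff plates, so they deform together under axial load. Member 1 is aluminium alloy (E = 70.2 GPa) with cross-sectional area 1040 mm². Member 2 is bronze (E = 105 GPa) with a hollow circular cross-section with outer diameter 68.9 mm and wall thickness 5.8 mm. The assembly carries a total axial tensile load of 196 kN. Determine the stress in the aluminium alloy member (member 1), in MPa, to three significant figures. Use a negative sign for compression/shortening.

A_2 = 1150 mm².
Equal strain + equilibrium ⇒ each member carries load in proportion to AE: A₁E₁ = 73010000 N, A₂E₂ = 120700000 N, ΣAE = 193700000 N.
σ₁ = P·E₁/ΣAE = 196000·70200/193700000 = 71.02 MPa.

71.0 MPa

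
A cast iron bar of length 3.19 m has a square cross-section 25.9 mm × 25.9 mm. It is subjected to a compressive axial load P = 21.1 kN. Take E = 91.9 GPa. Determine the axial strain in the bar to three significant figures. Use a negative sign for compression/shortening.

-3.42e-04

A = 670.8 mm².
σ = N/A = -31.45 MPa; ε = σ/E = -31.45/91900 = -3.423e-04.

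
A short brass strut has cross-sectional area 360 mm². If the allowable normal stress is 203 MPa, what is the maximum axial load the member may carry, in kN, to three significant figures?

73.1 kN

P_max = σ_allow · A = 203 · 360 = 73080 N = 73.08 kN.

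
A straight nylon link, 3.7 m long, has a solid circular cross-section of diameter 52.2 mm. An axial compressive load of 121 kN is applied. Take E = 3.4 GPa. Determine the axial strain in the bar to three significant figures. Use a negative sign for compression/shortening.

A = 2140 mm².
σ = N/A = -56.54 MPa; ε = σ/E = -56.54/3400 = -1.663e-02.

-0.0166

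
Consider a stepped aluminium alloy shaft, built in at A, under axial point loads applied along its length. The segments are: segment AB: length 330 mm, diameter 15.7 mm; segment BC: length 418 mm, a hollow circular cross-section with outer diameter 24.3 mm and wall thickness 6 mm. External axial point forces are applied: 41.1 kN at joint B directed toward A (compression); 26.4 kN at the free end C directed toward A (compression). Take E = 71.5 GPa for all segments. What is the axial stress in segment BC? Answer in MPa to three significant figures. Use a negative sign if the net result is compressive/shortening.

Internal axial forces (sectioning from the free end, tension +): N_BC = -26.4 kN, N_AB = -67.5 kN.
A_BC = 344.9 mm².
σ_BC = N_BC/A_BC = -26400/344.9 = -76.53 MPa.

-76.5 MPa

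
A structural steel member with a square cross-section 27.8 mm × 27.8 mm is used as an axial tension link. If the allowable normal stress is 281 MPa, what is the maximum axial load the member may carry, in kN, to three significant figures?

217 kN

A = 772.8 mm².
P_max = σ_allow · A = 281 · 772.8 = 217200 N = 217.2 kN.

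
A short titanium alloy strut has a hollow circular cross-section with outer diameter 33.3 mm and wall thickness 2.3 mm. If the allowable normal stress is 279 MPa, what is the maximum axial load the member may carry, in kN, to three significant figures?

62.5 kN

A = 224 mm².
P_max = σ_allow · A = 279 · 224 = 62490 N = 62.49 kN.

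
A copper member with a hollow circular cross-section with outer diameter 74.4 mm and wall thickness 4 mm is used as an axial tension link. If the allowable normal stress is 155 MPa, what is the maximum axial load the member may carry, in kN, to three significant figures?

A = 884.7 mm².
P_max = σ_allow · A = 155 · 884.7 = 137100 N = 137.1 kN.

137 kN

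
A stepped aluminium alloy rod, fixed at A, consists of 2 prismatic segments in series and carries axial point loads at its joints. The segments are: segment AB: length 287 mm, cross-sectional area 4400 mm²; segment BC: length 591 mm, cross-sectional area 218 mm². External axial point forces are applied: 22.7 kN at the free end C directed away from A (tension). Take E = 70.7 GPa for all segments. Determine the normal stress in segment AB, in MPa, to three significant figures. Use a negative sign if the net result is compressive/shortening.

Internal axial forces (sectioning from the free end, tension +): N_BC = 22.7 kN, N_AB = 22.7 kN.
σ_AB = N_AB/A_AB = 22700/4400 = 5.159 MPa.

5.16 MPa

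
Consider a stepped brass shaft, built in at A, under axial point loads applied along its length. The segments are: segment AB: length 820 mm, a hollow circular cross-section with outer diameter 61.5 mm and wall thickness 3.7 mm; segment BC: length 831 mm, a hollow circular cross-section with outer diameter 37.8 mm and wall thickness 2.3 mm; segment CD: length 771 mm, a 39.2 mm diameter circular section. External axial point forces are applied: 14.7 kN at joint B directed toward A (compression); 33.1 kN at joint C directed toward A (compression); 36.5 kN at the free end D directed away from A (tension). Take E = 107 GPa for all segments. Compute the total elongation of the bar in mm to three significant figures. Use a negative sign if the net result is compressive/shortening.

Internal axial forces (sectioning from the free end, tension +): N_CD = 36.5 kN, N_BC = 3.4 kN, N_AB = -11.3 kN.
A_AB = 671.9 mm².
A_BC = 256.5 mm².
A_CD = 1207 mm².
δ_AB = -11300·820/(671.9·107000) = -0.1289 mm
δ_BC = 3400·831/(256.5·107000) = 0.1029 mm
δ_CD = 36500·771/(1207·107000) = 0.2179 mm
δ = Σδ_i = 0.192 mm.

0.192 mm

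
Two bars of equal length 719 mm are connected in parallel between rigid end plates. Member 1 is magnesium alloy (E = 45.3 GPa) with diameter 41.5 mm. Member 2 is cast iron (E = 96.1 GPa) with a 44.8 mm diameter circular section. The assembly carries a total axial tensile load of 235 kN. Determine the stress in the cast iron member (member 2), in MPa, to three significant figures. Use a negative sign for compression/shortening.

A_1 = 1353 mm².
A_2 = 1576 mm².
Equal strain + equilibrium ⇒ each member carries load in proportion to AE: A₁E₁ = 61280000 N, A₂E₂ = 151500000 N, ΣAE = 212800000 N.
σ₂ = P·E₂/ΣAE = 235000·96100/212800000 = 106.1 MPa.

106 MPa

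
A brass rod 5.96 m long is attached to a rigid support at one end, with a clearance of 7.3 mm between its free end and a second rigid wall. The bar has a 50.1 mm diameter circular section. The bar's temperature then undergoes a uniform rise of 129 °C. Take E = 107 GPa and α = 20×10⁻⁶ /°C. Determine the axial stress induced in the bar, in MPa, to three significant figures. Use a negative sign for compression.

Free thermal expansion αLΔT = 20e-6 · 5960 · 129 = 15.38 mm.
The walls engage after the gap closes; constrained expansion = 15.38 − 7.3 = 8.077 mm.
The walls impose strain ε = −(8.077)/5960 = -1.3552e-03; σ = Eε = 107000 · -1.3552e-03 = -145 MPa.

-145 MPa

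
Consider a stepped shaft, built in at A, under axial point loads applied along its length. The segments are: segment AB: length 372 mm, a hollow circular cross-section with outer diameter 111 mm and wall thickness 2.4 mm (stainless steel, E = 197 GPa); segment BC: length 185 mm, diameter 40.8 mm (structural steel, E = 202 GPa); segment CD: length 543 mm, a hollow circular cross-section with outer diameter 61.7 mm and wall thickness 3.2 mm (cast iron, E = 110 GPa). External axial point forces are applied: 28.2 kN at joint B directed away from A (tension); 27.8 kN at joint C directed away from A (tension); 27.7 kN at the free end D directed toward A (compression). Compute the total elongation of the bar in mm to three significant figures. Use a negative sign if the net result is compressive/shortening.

-0.167 mm

Internal axial forces (sectioning from the free end, tension +): N_CD = -27.7 kN, N_BC = 0.1 kN, N_AB = 28.3 kN.
A_AB = 818.8 mm².
A_BC = 1307 mm².
A_CD = 588.1 mm².
δ_AB = 28300·372/(818.8·197000) = 0.06526 mm
δ_BC = 100·185/(1307·202000) = 0.00007005 mm
δ_CD = -27700·543/(588.1·110000) = -0.2325 mm
δ = Σδ_i = -0.1672 mm.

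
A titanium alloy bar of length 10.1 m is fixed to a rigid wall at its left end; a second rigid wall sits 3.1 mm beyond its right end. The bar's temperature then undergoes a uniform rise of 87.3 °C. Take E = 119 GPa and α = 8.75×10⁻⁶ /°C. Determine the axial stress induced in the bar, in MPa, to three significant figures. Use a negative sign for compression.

Free thermal expansion αLΔT = 8.75e-6 · 10100 · 87.3 = 7.715 mm.
The walls engage after the gap closes; constrained expansion = 7.715 − 3.1 = 4.615 mm.
The walls impose strain ε = −(4.615)/10100 = -4.5694e-04; σ = Eε = 119000 · -4.5694e-04 = -54.38 MPa.

-54.4 MPa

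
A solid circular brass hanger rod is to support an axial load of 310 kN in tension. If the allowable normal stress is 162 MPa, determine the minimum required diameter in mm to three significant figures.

Required area A ≥ P/σ_allow = 310000/162 = 1914 mm².
For a solid circular section, d ≥ √(4A/π) = 49.36 mm.

49.4 mm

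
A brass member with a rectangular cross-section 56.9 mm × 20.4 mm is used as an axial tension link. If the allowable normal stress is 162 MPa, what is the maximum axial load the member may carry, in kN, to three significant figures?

188 kN

A = 1161 mm².
P_max = σ_allow · A = 162 · 1161 = 188000 N = 188 kN.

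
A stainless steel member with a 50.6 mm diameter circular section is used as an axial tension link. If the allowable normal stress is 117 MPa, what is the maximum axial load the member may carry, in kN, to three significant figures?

235 kN

A = 2011 mm².
P_max = σ_allow · A = 117 · 2011 = 235300 N = 235.3 kN.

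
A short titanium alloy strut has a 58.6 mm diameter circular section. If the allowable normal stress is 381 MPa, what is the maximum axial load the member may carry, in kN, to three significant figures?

A = 2697 mm².
P_max = σ_allow · A = 381 · 2697 = 1028000 N = 1028 kN.

1030 kN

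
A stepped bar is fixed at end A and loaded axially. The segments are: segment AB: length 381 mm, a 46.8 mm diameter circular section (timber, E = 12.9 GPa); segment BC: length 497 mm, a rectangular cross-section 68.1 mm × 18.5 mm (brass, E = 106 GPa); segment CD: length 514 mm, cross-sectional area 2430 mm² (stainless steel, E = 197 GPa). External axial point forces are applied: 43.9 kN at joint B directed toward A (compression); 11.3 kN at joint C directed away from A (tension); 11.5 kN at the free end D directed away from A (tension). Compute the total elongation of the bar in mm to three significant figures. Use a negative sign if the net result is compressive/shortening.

Internal axial forces (sectioning from the free end, tension +): N_CD = 11.5 kN, N_BC = 22.8 kN, N_AB = -21.1 kN.
A_AB = 1720 mm².
A_BC = 1260 mm².
δ_AB = -21100·381/(1720·12900) = -0.3623 mm
δ_BC = 22800·497/(1260·106000) = 0.08485 mm
δ_CD = 11500·514/(2430·197000) = 0.01235 mm
δ = Σδ_i = -0.2651 mm.

-0.265 mm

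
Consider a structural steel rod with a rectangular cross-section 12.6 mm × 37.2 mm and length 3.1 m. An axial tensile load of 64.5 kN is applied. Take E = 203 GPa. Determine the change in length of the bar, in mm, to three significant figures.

A = 468.7 mm².
δ_mech = NL/(AE) = 64500·3100/(468.7·203000) = 2.101 mm.

2.10 mm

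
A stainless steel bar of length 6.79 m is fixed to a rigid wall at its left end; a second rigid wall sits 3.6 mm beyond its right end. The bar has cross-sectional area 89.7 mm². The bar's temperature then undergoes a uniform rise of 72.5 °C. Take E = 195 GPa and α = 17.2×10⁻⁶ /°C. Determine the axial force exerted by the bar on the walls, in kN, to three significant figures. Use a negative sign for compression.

Free thermal expansion αLΔT = 17.2e-6 · 6790 · 72.5 = 8.467 mm.
The walls engage after the gap closes; constrained expansion = 8.467 − 3.6 = 4.867 mm.
The walls impose strain ε = −(4.867)/6790 = -7.1681e-04; σ = Eε = 195000 · -7.1681e-04 = -139.8 MPa.
Wall reaction R = σ·A = -139.8·89.7 = -12540 N = -12.54 kN.

-12.5 kN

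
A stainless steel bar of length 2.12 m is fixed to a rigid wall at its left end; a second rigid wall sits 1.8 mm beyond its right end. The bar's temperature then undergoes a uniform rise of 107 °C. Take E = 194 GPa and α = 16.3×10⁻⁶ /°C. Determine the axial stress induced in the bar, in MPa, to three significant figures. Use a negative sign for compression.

-174 MPa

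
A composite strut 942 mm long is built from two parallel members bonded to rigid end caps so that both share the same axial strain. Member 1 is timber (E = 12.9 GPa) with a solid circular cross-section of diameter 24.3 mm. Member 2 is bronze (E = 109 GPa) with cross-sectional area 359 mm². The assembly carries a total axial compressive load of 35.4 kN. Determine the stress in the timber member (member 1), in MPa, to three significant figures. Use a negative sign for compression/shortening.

A_1 = 463.8 mm².
Equal strain + equilibrium ⇒ each member carries load in proportion to AE: A₁E₁ = 5983000 N, A₂E₂ = 39130000 N, ΣAE = 45110000 N.
σ₁ = P·E₁/ΣAE = -35400·12900/45110000 = -10.12 MPa.

-10.1 MPa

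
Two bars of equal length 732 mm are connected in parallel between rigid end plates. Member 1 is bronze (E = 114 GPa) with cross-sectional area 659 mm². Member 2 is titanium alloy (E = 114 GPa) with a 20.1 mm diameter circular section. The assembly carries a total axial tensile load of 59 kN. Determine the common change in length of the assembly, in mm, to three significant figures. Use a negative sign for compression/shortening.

0.388 mm

A_2 = 317.3 mm².
Equal strain + equilibrium ⇒ each member carries load in proportion to AE: A₁E₁ = 75130000 N, A₂E₂ = 36170000 N, ΣAE = 111300000 N.
δ = PL/ΣAE = 59000·732/111300000 = 0.388 mm.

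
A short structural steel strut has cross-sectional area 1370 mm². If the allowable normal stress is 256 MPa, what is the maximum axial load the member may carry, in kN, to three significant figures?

P_max = σ_allow · A = 256 · 1370 = 350700 N = 350.7 kN.

351 kN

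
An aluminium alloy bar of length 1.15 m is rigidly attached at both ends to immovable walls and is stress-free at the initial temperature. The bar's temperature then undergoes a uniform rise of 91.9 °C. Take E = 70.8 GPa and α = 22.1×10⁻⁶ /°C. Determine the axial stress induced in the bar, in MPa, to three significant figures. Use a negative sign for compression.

Free thermal expansion αLΔT = 22.1e-6 · 1150 · 91.9 = 2.336 mm.
The walls impose strain ε = −(2.336)/1150 = -2.0310e-03; σ = Eε = 70800 · -2.0310e-03 = -143.8 MPa.

-144 MPa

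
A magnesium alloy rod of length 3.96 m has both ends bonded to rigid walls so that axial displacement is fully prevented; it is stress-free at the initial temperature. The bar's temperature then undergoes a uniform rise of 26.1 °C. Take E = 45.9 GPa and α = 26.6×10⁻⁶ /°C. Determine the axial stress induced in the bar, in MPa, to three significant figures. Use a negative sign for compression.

Free thermal expansion αLΔT = 26.6e-6 · 3960 · 26.1 = 2.749 mm.
The walls impose strain ε = −(2.749)/3960 = -6.9426e-04; σ = Eε = 45900 · -6.9426e-04 = -31.87 MPa.

-31.9 MPa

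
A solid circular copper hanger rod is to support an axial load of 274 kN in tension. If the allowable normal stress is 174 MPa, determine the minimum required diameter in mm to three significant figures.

44.8 mm

Required area A ≥ P/σ_allow = 274000/174 = 1575 mm².
For a solid circular section, d ≥ √(4A/π) = 44.78 mm.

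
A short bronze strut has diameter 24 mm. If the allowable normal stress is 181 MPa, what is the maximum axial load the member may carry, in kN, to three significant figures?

A = 452.4 mm².
P_max = σ_allow · A = 181 · 452.4 = 81880 N = 81.88 kN.

81.9 kN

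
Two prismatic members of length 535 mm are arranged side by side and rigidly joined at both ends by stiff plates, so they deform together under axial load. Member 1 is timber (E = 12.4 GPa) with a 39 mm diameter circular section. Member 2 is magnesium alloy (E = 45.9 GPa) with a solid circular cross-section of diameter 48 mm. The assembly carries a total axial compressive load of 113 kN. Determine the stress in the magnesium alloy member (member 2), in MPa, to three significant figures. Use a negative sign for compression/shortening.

-53.0 MPa

A_1 = 1195 mm².
A_2 = 1810 mm².
Equal strain + equilibrium ⇒ each member carries load in proportion to AE: A₁E₁ = 14810000 N, A₂E₂ = 83060000 N, ΣAE = 97870000 N.
σ₂ = P·E₂/ΣAE = -113000·45900/97870000 = -52.99 MPa.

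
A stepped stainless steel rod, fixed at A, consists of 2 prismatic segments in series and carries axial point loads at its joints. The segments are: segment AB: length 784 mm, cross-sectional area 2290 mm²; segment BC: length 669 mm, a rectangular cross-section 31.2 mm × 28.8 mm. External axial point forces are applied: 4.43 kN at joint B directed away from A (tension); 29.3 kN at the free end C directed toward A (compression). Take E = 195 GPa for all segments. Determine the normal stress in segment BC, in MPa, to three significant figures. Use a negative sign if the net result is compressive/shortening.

-32.6 MPa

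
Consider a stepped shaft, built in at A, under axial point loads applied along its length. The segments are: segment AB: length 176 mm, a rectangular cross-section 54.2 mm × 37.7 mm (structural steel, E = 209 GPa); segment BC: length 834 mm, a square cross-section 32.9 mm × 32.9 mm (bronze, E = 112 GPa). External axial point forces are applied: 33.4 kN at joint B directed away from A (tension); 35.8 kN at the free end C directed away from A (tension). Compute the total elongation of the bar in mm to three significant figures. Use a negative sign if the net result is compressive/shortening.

0.275 mm

Internal axial forces (sectioning from the free end, tension +): N_BC = 35.8 kN, N_AB = 69.2 kN.
A_AB = 2043 mm².
A_BC = 1082 mm².
δ_AB = 69200·176/(2043·209000) = 0.02852 mm
δ_BC = 35800·834/(1082·112000) = 0.2463 mm
δ = Σδ_i = 0.2748 mm.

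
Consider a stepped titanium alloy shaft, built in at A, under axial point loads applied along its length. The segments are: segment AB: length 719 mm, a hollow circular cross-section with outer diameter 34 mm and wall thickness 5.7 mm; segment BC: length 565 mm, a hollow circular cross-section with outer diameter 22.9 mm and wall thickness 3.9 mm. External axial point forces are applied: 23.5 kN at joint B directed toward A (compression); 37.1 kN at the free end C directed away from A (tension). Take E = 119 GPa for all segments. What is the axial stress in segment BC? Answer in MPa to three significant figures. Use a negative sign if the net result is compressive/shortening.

159 MPa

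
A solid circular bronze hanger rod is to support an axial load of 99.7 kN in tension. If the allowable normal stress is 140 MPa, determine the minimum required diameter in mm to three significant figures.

30.1 mm

Required area A ≥ P/σ_allow = 99700/140 = 712.1 mm².
For a solid circular section, d ≥ √(4A/π) = 30.11 mm.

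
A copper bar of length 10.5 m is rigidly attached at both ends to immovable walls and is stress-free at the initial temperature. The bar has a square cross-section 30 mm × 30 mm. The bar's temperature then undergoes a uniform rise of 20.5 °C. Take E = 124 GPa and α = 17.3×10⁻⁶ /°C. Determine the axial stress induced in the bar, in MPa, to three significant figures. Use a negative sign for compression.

-44.0 MPa

Free thermal expansion αLΔT = 17.3e-6 · 10500 · 20.5 = 3.724 mm.
The walls impose strain ε = −(3.724)/10500 = -3.5465e-04; σ = Eε = 124000 · -3.5465e-04 = -43.98 MPa.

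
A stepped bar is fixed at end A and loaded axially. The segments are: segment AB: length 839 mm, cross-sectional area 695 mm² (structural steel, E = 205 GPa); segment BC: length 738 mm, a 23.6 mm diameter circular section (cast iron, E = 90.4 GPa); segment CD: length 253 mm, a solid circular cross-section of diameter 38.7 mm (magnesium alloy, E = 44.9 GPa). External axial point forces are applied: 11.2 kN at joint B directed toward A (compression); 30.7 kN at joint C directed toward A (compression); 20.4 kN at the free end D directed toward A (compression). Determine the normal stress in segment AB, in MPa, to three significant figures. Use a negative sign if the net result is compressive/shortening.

-89.6 MPa

Internal axial forces (sectioning from the free end, tension +): N_CD = -20.4 kN, N_BC = -51.1 kN, N_AB = -62.3 kN.
σ_AB = N_AB/A_AB = -62300/695 = -89.64 MPa.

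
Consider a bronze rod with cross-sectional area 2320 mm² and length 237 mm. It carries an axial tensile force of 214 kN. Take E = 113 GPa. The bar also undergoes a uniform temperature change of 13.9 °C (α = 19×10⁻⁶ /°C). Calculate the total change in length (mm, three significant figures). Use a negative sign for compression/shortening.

δ_mech = NL/(AE) = 214000·237/(2320·113000) = 0.1935 mm.
δ_thermal = αLΔT = 19e-6·237·13.9 = 0.06259 mm.
δ = δ_mech + δ_thermal = 0.2561 mm.

0.256 mm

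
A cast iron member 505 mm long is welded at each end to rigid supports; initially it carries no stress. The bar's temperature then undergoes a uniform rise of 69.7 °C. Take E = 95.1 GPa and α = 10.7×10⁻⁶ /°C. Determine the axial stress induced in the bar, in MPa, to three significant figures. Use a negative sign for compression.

Free thermal expansion αLΔT = 10.7e-6 · 505 · 69.7 = 0.3766 mm.
The walls impose strain ε = −(0.3766)/505 = -7.4579e-04; σ = Eε = 95100 · -7.4579e-04 = -70.92 MPa.

-70.9 MPa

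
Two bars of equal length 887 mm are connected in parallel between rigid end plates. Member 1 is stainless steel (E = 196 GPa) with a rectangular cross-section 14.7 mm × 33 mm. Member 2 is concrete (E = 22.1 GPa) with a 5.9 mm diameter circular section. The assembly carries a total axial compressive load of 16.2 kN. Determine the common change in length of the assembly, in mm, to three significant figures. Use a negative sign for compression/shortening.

-0.150 mm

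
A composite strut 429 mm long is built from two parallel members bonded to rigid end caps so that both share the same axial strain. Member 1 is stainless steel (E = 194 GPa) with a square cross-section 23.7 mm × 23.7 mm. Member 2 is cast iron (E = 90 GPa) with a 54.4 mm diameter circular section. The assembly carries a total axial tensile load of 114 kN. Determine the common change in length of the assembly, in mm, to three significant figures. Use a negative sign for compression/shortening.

A_1 = 561.7 mm².
A_2 = 2324 mm².
Equal strain + equilibrium ⇒ each member carries load in proportion to AE: A₁E₁ = 109000000 N, A₂E₂ = 209200000 N, ΣAE = 318200000 N.
δ = PL/ΣAE = 114000·429/318200000 = 0.1537 mm.

0.154 mm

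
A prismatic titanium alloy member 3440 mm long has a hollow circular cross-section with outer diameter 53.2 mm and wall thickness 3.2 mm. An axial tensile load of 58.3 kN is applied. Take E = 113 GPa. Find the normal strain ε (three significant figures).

0.00103

A = 502.7 mm².
σ = N/A = 116 MPa; ε = σ/E = 116/113000 = 1.026e-03.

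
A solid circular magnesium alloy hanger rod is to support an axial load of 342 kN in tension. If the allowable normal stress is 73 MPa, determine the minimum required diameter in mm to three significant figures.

77.2 mm

Required area A ≥ P/σ_allow = 342000/73 = 4685 mm².
For a solid circular section, d ≥ √(4A/π) = 77.23 mm.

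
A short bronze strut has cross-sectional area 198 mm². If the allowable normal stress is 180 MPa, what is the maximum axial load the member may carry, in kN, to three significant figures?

P_max = σ_allow · A = 180 · 198 = 35640 N = 35.64 kN.

35.6 kN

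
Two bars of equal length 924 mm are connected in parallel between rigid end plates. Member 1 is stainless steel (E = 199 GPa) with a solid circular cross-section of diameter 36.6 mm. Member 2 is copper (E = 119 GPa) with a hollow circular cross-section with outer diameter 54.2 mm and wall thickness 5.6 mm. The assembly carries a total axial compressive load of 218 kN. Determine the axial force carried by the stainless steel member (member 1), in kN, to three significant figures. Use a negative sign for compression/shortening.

A_1 = 1052 mm².
A_2 = 855 mm².
Equal strain + equilibrium ⇒ each member carries load in proportion to AE: A₁E₁ = 209400000 N, A₂E₂ = 101700000 N, ΣAE = 311100000 N.
F₁ = P·A₁E₁/ΣAE = -218000·209400000/311100000 = -146700 N.

-147 kN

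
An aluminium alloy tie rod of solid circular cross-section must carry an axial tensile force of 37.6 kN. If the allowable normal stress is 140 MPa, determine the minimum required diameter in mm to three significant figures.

Required area A ≥ P/σ_allow = 37600/140 = 268.6 mm².
For a solid circular section, d ≥ √(4A/π) = 18.49 mm.

18.5 mm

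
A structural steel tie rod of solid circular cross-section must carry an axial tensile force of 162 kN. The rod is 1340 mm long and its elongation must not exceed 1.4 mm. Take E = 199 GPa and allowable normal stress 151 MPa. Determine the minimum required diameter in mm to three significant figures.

37.0 mm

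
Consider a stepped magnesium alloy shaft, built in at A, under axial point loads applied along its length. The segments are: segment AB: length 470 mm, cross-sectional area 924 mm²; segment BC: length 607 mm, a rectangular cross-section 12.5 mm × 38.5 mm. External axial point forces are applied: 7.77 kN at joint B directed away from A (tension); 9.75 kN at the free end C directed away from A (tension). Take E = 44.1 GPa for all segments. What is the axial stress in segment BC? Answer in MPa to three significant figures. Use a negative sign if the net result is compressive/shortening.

20.3 MPa

Internal axial forces (sectioning from the free end, tension +): N_BC = 9.75 kN, N_AB = 17.52 kN.
A_BC = 481.2 mm².
σ_BC = N_BC/A_BC = 9750/481.2 = 20.26 MPa.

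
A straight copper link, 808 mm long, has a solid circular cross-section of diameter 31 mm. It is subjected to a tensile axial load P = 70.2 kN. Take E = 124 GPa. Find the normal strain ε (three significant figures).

7.50e-04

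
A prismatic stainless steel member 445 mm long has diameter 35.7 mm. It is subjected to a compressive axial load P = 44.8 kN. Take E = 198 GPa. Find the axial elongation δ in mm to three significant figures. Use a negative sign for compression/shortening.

-0.101 mm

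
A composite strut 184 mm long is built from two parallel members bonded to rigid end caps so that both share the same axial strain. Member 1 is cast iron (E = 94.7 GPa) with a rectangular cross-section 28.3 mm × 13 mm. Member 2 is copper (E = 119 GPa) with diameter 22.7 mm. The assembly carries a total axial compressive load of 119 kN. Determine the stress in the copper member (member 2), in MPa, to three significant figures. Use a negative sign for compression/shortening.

A_1 = 367.9 mm².
A_2 = 404.7 mm².
Equal strain + equilibrium ⇒ each member carries load in proportion to AE: A₁E₁ = 34840000 N, A₂E₂ = 48160000 N, ΣAE = 83000000 N.
σ₂ = P·E₂/ΣAE = -119000·119000/83000000 = -170.6 MPa.

-171 MPa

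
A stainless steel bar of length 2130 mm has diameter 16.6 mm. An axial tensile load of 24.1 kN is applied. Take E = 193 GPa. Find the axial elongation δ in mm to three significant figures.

A = 216.4 mm².
δ_mech = NL/(AE) = 24100·2130/(216.4·193000) = 1.229 mm.

1.23 mm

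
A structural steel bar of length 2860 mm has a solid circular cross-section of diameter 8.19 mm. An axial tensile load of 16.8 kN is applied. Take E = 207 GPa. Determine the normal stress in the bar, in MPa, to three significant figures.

319 MPa

A = 52.68 mm².
σ = N/A = 16800/52.68 = 318.9 MPa.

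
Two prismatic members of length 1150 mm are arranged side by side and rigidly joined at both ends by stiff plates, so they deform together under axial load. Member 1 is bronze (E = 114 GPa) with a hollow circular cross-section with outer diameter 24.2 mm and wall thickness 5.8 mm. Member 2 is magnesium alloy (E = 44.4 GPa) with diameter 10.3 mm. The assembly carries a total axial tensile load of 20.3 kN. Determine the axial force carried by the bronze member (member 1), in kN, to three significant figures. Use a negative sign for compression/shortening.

18.5 kN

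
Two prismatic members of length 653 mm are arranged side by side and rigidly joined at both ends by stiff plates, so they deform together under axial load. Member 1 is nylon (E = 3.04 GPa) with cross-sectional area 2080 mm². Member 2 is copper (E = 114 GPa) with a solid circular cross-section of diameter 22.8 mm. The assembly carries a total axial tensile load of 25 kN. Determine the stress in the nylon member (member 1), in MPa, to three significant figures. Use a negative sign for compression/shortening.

A_2 = 408.3 mm².
Equal strain + equilibrium ⇒ each member carries load in proportion to AE: A₁E₁ = 6323000 N, A₂E₂ = 46540000 N, ΣAE = 52870000 N.
σ₁ = P·E₁/ΣAE = 25000·3040/52870000 = 1.438 MPa.

1.44 MPa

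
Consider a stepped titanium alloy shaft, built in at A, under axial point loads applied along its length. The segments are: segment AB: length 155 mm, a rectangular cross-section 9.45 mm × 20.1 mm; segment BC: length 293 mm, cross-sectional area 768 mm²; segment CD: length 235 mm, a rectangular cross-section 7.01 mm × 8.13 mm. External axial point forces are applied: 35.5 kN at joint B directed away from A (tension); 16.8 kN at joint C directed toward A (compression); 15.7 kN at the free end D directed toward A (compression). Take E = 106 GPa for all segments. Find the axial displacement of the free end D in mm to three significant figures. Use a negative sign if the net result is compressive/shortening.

-0.705 mm

Internal axial forces (sectioning from the free end, tension +): N_CD = -15.7 kN, N_BC = -32.5 kN, N_AB = 3 kN.
A_AB = 189.9 mm².
A_CD = 56.99 mm².
δ_AB = 3000·155/(189.9·106000) = 0.0231 mm
δ_BC = -32500·293/(768·106000) = -0.117 mm
δ_CD = -15700·235/(56.99·106000) = -0.6107 mm
δ = Σδ_i = -0.7046 mm.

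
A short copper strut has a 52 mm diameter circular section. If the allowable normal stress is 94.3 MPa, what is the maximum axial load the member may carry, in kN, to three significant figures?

A = 2124 mm².
P_max = σ_allow · A = 94.3 · 2124 = 200300 N = 200.3 kN.

200 kN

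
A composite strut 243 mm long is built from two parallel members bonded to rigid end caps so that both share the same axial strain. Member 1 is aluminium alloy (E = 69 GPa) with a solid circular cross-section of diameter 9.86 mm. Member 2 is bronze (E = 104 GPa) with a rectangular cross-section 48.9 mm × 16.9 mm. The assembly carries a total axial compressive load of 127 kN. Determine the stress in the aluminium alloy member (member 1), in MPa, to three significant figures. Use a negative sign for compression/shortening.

-96.1 MPa

A_1 = 76.36 mm².
A_2 = 826.4 mm².
Equal strain + equilibrium ⇒ each member carries load in proportion to AE: A₁E₁ = 5269000 N, A₂E₂ = 85950000 N, ΣAE = 91220000 N.
σ₁ = P·E₁/ΣAE = -127000·69000/91220000 = -96.07 MPa.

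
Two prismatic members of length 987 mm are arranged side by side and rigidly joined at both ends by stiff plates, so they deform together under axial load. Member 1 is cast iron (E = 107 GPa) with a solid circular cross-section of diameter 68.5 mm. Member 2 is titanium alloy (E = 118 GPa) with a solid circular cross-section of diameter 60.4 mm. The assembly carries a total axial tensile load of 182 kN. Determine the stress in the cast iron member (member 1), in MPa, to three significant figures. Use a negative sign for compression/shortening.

26.6 MPa

A_1 = 3685 mm².
A_2 = 2865 mm².
Equal strain + equilibrium ⇒ each member carries load in proportion to AE: A₁E₁ = 394300000 N, A₂E₂ = 338100000 N, ΣAE = 732400000 N.
σ₁ = P·E₁/ΣAE = 182000·107000/732400000 = 26.59 MPa.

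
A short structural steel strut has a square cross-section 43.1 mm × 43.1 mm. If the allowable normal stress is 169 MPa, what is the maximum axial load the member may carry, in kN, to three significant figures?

A = 1858 mm².
P_max = σ_allow · A = 169 · 1858 = 313900 N = 313.9 kN.

314 kN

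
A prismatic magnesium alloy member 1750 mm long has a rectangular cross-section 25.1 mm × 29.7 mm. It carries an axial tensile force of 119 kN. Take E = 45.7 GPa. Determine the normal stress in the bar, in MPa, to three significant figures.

160 MPa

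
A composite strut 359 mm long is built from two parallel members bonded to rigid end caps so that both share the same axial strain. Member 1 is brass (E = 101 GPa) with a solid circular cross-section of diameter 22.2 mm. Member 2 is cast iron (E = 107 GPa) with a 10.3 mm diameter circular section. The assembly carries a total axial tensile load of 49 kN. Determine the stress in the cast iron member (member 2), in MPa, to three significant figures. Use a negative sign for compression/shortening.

A_1 = 387.1 mm².
A_2 = 83.32 mm².
Equal strain + equilibrium ⇒ each member carries load in proportion to AE: A₁E₁ = 39090000 N, A₂E₂ = 8916000 N, ΣAE = 48010000 N.
σ₂ = P·E₂/ΣAE = 49000·107000/48010000 = 109.2 MPa.

109 MPa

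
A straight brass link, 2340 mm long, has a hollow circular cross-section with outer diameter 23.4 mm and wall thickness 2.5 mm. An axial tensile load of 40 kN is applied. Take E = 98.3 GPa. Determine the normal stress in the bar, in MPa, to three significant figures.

244 MPa

A = 164.1 mm².
σ = N/A = 40000/164.1 = 243.7 MPa.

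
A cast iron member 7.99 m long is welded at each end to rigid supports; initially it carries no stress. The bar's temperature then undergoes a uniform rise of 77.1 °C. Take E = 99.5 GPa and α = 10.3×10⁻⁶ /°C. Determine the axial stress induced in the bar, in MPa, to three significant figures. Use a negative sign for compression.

-79.0 MPa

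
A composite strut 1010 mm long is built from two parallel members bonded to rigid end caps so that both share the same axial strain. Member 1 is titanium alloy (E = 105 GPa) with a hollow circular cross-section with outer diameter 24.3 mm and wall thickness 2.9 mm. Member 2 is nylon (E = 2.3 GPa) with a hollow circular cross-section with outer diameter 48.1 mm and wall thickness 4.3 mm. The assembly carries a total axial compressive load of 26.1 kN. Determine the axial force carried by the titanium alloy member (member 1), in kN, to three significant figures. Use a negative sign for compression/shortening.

-24.5 kN

A_1 = 195 mm².
A_2 = 591.7 mm².
Equal strain + equilibrium ⇒ each member carries load in proportion to AE: A₁E₁ = 20470000 N, A₂E₂ = 1361000 N, ΣAE = 21830000 N.
F₁ = P·A₁E₁/ΣAE = -26100·20470000/21830000 = -24470 N.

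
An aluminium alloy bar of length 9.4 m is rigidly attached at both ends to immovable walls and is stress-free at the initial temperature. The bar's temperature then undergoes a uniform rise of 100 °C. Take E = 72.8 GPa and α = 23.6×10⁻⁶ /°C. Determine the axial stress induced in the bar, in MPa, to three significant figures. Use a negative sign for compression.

-172 MPa

Free thermal expansion αLΔT = 23.6e-6 · 9400 · 100 = 22.18 mm.
The walls impose strain ε = −(22.18)/9400 = -2.3600e-03; σ = Eε = 72800 · -2.3600e-03 = -171.8 MPa.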